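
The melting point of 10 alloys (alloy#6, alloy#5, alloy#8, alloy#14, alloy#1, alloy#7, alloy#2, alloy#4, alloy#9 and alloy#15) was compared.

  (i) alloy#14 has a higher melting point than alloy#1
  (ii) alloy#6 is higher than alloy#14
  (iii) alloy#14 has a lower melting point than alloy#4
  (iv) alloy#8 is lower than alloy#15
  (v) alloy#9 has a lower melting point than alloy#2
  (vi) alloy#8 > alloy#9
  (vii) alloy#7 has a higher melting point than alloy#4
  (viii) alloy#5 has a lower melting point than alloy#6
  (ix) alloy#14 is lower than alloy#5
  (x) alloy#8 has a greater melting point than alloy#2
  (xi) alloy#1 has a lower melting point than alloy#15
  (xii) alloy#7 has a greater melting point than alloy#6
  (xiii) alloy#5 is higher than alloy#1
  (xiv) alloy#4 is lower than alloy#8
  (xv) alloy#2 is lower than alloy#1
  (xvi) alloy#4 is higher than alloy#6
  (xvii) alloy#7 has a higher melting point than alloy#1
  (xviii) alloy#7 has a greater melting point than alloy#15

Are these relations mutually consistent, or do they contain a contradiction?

The single ordering alloy#9 < alloy#2 < alloy#1 < alloy#14 < alloy#5 < alloy#6 < alloy#4 < alloy#8 < alloy#15 < alloy#7 satisfies every listed relation, so no contradiction arises.

consistent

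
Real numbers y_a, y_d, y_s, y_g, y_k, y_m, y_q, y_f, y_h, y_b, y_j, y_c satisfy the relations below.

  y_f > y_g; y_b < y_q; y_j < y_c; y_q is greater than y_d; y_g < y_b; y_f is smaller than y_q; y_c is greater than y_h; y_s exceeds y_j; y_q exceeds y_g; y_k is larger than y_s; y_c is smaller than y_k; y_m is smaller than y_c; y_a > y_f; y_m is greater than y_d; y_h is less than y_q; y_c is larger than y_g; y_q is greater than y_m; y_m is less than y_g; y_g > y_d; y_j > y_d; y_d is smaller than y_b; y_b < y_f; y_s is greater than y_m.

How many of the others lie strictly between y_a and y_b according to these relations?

1

The relations place y_b below y_a. An element lies strictly between them when it is forced above y_b and also forced below y_a.
Above y_b: {y_f, y_q}. Below y_a: {y_d, y_m, y_g, y_f}.
Intersection: {y_f} — 1.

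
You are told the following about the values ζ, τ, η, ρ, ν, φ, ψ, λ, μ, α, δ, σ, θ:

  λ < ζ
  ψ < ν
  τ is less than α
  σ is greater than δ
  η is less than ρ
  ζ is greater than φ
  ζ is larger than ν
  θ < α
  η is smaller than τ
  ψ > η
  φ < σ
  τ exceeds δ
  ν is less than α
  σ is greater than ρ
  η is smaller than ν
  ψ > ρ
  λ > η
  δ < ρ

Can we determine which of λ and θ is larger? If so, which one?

Following every chain through θ: above θ we get α.
λ is not reached, and no chain runs the other way from λ to θ.
So the given relations leave the order of θ and λ undetermined.

undetermined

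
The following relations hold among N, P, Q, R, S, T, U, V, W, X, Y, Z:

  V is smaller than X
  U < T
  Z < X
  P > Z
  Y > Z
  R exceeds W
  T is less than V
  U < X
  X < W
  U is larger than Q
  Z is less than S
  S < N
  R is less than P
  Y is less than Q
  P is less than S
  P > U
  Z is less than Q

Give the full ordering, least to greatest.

Nothing is placed below Z, so it is least; from there Z < Y; Y < Q; Q < U; U < T; T < V; V < X; X < W; W < R; R < P; P < S; S < N, each given directly.

Z < Y < Q < U < T < V < X < W < R < P < S < N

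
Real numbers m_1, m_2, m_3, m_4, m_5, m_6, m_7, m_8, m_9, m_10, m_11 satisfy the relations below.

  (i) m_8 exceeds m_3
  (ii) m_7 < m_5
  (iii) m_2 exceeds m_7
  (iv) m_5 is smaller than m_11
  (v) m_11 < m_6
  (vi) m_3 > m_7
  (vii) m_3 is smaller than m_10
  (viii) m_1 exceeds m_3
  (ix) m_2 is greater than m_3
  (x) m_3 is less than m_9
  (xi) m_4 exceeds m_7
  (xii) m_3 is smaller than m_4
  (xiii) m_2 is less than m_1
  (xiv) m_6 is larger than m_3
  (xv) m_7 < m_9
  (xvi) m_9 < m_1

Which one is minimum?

m_7

m_3 is not least since m_7 < m_3; m_2 is not least since m_3 < m_2; m_9 is not least since m_7 < m_9; m_10 is not least since m_3 < m_10; m_4 is not least since m_3 < m_4; m_8 is not least since m_3 < m_8; m_5 is not least since m_7 < m_5; m_11 is not least since m_5 < m_11; m_1 is not least since m_2 < m_1; m_6 is not least since m_11 < m_6.
Only m_7 has nothing below it, so m_7 is the minimum.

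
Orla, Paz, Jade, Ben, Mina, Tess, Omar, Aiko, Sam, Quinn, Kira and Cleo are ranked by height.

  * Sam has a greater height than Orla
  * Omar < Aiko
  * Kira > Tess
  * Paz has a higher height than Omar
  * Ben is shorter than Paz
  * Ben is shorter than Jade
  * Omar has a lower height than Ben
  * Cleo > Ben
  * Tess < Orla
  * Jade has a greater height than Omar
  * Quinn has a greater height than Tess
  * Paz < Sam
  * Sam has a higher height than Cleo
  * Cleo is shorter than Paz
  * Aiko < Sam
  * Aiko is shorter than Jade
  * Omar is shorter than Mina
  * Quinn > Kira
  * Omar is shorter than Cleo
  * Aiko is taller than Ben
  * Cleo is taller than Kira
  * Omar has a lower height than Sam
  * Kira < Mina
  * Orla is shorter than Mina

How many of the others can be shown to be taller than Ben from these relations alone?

The elements the relations force above Ben are Aiko, Cleo, Jade, Paz, Sam — no chain reaches any other.
That is 5.

5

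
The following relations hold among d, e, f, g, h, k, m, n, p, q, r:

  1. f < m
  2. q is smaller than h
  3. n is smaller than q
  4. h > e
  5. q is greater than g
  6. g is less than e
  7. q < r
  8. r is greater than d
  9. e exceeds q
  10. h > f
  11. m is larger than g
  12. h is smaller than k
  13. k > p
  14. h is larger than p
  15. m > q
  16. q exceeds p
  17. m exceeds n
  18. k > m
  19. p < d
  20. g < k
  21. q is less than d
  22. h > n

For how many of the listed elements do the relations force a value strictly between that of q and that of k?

Chaining upward from q reaches: e, m, d, r, h.
Chaining downward from k reaches: g, n, p, e, f, m, h.
Strictly between q and k are those in both lists: e, m, h — 3 elements.

3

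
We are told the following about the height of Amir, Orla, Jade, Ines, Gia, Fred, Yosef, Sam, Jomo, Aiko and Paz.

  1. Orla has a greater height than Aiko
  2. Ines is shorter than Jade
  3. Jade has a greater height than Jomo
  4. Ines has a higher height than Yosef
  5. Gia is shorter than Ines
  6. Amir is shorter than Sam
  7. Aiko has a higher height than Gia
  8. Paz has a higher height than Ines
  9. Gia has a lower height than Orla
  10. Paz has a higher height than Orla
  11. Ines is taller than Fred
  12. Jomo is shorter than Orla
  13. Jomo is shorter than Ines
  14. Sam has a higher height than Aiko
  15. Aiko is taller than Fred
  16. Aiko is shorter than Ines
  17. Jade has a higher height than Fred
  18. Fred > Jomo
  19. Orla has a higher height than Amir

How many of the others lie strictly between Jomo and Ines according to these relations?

The relations place Jomo below Ines. An element lies strictly between them when it is forced above Jomo and also forced below Ines.
Above Jomo: {Fred, Aiko, Sam, Jade, Orla, Paz}. Below Ines: {Yosef, Fred, Gia, Aiko}.
Intersection: {Fred, Aiko} — 2.

2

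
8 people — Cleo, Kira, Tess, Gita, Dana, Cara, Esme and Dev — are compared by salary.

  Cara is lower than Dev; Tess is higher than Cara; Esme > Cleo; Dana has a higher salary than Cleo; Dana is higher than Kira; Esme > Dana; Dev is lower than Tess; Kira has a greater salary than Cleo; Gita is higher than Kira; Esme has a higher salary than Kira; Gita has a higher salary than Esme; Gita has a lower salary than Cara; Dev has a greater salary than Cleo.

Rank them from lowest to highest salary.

Cleo < Kira < Dana < Esme < Gita < Cara < Dev < Tess

Each adjacent pair is fixed by a given relation: Cleo < Kira; Kira < Dana; Dana < Esme; Esme < Gita; Gita < Cara; Cara < Dev; Dev < Tess. Chaining them end to end gives the full order.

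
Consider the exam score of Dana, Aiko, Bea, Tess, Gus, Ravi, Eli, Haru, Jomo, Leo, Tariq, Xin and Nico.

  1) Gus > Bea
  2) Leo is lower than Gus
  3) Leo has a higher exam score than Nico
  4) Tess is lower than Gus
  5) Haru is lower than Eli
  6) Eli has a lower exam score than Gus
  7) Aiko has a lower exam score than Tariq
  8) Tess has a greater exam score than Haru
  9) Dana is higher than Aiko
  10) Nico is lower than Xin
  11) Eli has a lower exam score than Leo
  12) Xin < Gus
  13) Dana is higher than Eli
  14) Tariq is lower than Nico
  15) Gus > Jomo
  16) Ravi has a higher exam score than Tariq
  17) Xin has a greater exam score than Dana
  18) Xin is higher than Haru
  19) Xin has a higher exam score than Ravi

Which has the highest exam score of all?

Chaining downward from Gus: directly below it, Eli, Tess, Bea, Jomo, Xin, Leo; then Haru, Nico, Dana, Ravi; then Aiko, Tariq.
That covers every other element, and nothing is given above Gus, so Gus is the highest exam score.

Gus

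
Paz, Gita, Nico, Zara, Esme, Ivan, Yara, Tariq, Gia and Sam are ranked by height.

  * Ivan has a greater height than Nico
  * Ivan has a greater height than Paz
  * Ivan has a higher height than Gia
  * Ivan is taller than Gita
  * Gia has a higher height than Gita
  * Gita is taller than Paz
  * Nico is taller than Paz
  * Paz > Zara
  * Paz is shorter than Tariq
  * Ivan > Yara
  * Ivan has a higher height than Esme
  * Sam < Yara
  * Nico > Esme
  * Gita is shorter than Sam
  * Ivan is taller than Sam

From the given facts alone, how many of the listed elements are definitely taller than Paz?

The elements the relations force above Paz are Gita, Gia, Sam, Nico, Yara, Tariq, Ivan — no chain reaches any other.
That is 7.

7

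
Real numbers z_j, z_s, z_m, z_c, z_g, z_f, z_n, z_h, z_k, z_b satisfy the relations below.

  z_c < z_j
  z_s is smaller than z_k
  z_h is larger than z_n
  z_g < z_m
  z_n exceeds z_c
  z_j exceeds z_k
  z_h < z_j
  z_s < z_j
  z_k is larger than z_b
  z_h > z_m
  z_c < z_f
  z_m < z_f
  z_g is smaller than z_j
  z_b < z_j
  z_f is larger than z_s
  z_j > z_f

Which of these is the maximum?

z_j

z_c is not greatest since z_c < z_j; z_b is not greatest since z_b < z_k; z_g is not greatest since z_g < z_j; z_n is not greatest since z_n < z_h; z_s is not greatest since z_s < z_j; z_m is not greatest since z_m < z_h; z_f is not greatest since z_f < z_j; z_h is not greatest since z_h < z_j; z_k is not greatest since z_k < z_j.
Only z_j has nothing above it, so z_j is the maximum.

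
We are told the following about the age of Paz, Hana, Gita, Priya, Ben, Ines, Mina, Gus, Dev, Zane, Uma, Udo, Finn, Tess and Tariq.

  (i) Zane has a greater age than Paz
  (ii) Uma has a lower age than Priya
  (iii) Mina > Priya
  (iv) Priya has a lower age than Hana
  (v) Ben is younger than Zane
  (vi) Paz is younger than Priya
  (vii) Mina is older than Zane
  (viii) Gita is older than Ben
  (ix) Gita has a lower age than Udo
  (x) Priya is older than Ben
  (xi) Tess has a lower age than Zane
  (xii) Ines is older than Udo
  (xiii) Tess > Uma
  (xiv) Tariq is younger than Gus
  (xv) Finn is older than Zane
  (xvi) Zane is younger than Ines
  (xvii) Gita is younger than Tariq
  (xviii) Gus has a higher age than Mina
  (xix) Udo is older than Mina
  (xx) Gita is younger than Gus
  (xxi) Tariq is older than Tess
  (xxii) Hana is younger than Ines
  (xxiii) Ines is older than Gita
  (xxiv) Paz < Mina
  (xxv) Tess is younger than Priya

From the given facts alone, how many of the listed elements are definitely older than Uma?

10

From Uma the given relations immediately reach Tess, Priya.
From those, Hana, Zane, Mina, Tariq — 6 in total.
From those, Udo, Finn, Gus, Ines — 10 in total.
No other element is forced above Uma by the given relations, so the count is 10.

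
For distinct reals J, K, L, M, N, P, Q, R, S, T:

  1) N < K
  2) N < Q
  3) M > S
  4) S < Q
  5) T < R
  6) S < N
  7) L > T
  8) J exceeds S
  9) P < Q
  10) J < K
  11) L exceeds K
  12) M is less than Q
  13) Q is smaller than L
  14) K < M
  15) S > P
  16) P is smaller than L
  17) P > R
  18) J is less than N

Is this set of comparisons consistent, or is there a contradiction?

consistent

Every relation is compatible with T < R < P < S < J < N < K < M < Q < L; the set is consistent.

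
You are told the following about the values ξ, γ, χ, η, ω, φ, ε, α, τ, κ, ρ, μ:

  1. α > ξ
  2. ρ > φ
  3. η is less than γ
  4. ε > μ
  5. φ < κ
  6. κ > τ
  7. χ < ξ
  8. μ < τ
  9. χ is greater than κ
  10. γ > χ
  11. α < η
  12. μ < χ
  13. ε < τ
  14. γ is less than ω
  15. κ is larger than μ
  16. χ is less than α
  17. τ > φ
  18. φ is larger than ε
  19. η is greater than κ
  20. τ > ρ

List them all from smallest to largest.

μ < ε < φ < ρ < τ < κ < χ < ξ < α < η < γ < ω

Each adjacent pair is fixed by a given relation: μ < ε; ε < φ; φ < ρ; ρ < τ; τ < κ; κ < χ; χ < ξ; ξ < α; α < η; η < γ; γ < ω. Chaining them end to end gives the full order.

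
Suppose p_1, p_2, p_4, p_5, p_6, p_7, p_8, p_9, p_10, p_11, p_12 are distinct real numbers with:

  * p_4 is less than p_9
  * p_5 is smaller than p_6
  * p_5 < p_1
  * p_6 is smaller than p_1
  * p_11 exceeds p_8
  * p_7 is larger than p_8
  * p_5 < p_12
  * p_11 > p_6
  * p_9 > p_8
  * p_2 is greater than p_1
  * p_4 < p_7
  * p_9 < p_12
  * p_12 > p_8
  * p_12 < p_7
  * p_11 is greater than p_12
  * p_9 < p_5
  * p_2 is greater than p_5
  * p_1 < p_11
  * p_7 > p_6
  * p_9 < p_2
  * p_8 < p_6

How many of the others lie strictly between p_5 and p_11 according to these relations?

Chaining upward from p_5 reaches: p_6, p_1, p_2, p_12, p_7.
Chaining downward from p_11 reaches: p_8, p_4, p_9, p_6, p_1, p_12.
Strictly between p_5 and p_11 are those in both lists: p_6, p_1, p_12 — 3 elements.

3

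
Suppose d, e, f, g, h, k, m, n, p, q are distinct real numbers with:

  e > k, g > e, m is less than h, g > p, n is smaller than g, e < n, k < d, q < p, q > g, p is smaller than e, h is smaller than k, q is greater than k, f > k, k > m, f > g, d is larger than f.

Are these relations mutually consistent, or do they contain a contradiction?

inconsistent

We have g < q stated directly, yet also q < p < e < n < g by chaining the others — so q < g. Contradiction.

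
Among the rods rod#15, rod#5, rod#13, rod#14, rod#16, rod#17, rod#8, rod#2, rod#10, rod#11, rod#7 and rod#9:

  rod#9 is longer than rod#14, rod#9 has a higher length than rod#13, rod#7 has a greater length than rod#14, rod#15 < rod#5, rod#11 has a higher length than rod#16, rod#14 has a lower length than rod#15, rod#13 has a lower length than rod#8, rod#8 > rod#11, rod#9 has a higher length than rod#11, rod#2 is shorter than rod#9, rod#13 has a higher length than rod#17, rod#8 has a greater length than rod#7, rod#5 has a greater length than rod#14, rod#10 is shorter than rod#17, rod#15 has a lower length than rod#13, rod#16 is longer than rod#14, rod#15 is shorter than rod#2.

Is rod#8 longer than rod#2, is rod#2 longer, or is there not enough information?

undetermined

Following every chain through rod#2: above rod#2 we get rod#9; below rod#2 we get rod#14, rod#15.
rod#8 is not reached, and no chain runs the other way from rod#8 to rod#2.
So the given relations leave the order of rod#2 and rod#8 undetermined.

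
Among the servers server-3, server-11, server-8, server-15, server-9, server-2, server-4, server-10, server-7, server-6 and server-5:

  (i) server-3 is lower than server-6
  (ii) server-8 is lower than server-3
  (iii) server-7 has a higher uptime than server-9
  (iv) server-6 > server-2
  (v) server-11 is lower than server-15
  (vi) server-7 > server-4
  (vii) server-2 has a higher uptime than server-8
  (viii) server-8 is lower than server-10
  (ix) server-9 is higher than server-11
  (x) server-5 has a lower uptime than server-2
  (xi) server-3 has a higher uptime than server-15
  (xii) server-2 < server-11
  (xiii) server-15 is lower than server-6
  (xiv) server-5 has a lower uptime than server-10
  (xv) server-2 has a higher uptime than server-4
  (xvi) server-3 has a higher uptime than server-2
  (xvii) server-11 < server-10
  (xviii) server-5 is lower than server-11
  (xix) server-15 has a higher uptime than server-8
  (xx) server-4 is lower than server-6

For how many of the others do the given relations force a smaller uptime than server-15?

5

The elements the relations force below server-15 are server-4, server-8, server-5, server-2, server-11 — no chain reaches any other.
That is 5.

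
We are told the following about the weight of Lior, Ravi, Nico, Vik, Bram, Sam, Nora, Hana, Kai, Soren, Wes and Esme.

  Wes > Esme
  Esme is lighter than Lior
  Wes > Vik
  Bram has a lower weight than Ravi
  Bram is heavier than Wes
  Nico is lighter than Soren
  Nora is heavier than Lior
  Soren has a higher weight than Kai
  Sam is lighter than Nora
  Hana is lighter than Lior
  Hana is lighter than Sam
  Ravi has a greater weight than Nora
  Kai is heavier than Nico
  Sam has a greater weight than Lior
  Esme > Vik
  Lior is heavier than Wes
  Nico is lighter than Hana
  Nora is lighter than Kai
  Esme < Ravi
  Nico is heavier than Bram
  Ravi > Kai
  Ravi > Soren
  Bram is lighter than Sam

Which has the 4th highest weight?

Piecing the relations together gives one ordering: Vik < Esme < Wes < Bram < Nico < Hana < Lior < Sam < Nora < Kai < Soren < Ravi.
Counting 4 from the largest end gives Nora.

Nora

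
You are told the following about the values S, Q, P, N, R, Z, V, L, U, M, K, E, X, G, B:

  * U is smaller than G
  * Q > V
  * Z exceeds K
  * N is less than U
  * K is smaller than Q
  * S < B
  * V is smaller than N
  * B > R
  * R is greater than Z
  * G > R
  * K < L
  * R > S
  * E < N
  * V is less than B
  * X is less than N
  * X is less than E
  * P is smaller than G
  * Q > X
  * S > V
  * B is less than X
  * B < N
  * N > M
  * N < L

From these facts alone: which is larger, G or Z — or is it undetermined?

G

Following the relations from Z: Z < R < B < X < E < N < U < G.
So G is larger.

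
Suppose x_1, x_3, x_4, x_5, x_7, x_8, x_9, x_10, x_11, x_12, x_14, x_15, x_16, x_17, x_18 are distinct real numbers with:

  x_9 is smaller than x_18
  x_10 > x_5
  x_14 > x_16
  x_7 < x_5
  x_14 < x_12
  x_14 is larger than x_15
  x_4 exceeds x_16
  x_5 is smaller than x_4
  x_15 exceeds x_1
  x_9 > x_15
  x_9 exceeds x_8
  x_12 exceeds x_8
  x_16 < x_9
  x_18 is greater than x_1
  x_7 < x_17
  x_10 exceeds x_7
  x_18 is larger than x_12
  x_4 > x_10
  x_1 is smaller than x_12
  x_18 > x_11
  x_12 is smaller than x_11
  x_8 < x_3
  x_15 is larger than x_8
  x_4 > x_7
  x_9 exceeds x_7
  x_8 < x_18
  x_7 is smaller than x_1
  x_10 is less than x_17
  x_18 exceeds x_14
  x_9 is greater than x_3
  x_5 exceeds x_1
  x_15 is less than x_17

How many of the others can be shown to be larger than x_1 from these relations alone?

10

From x_1 the given relations immediately reach x_15, x_5, x_12, x_18.
From those, x_10, x_14, x_4, x_17, x_9, x_11 — 10 in total.
Nothing else is reachable above x_1; 10 in all.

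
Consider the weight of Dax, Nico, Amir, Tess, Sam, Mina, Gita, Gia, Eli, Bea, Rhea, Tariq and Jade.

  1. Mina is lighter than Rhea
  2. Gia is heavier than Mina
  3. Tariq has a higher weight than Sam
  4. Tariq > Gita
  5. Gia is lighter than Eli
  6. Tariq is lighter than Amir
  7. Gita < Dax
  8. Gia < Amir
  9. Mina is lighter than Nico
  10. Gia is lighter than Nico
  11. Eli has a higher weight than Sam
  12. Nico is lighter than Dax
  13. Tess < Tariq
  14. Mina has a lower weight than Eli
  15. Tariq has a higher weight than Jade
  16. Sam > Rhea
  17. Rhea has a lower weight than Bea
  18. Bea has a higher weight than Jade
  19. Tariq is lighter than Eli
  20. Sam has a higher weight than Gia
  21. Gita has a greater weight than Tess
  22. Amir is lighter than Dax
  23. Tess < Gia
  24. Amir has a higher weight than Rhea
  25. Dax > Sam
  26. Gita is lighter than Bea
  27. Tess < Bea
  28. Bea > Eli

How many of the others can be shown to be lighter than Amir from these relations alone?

8

Directly below Amir: Gia, Rhea, Tariq.
One step further: Tess, Jade, Gita, Mina, Sam (8 so far).
Nothing else is reachable below Amir; 8 in all.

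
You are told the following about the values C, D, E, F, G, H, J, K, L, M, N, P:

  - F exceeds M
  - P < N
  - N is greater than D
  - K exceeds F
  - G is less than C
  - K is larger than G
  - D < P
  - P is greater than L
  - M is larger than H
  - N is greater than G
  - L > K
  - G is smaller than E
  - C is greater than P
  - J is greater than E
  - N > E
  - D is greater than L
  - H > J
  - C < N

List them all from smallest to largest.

Each adjacent pair is fixed by a given relation: G < E; E < J; J < H; H < M; M < F; F < K; K < L; L < D; D < P; P < C; C < N. Chaining them end to end gives the full order.

G < E < J < H < M < F < K < L < D < P < C < N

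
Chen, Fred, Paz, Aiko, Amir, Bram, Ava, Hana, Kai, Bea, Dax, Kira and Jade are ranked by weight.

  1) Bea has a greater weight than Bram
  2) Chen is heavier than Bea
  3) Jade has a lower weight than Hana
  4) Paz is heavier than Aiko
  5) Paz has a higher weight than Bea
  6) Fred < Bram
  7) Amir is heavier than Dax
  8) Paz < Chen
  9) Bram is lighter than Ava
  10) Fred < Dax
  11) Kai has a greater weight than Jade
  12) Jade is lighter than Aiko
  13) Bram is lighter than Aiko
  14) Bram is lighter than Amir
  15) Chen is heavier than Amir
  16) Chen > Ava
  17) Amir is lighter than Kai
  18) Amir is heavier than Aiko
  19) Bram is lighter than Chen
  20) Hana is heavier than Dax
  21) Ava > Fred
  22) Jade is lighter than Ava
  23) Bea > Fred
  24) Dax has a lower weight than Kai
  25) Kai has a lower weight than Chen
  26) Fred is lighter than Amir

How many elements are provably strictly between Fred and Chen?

The relations place Fred below Chen. An element lies strictly between them when it is forced above Fred and also forced below Chen.
Above Fred: {Bram, Aiko, Bea, Ava, Dax, Amir, Hana, Kai, Paz}. Below Chen: {Jade, Bram, Aiko, Bea, Ava, Dax, Amir, Kai, Paz}.
Intersection: {Bram, Aiko, Bea, Ava, Dax, Amir, Kai, Paz} — 8.

8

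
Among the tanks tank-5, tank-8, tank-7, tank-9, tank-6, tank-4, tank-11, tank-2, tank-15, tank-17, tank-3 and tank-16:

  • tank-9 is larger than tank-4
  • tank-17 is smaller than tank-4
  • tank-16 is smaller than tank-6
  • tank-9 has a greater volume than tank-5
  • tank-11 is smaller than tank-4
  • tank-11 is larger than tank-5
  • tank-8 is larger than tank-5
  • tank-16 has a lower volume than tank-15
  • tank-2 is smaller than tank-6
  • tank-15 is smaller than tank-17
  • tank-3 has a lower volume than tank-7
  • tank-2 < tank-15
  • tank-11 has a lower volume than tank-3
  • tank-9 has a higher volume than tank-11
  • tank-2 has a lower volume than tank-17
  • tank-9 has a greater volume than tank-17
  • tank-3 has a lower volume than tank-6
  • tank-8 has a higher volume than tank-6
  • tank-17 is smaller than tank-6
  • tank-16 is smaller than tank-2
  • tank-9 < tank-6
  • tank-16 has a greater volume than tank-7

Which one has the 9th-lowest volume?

Piecing the relations together gives one ordering: tank-5 < tank-11 < tank-3 < tank-7 < tank-16 < tank-2 < tank-15 < tank-17 < tank-4 < tank-9 < tank-6 < tank-8.
The 9th smallest is tank-4.

tank-4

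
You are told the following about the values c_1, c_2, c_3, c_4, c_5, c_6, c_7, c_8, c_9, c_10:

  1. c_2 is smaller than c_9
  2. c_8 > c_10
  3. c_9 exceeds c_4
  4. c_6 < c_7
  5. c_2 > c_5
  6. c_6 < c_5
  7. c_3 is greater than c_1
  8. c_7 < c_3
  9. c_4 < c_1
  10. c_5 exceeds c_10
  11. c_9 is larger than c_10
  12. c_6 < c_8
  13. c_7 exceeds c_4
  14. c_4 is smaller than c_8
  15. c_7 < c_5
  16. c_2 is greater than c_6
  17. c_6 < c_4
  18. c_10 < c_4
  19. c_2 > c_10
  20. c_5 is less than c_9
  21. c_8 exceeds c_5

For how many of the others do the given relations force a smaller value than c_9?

From c_9 the given relations immediately reach c_10, c_4, c_5, c_2.
From those, c_6, c_7 — 6 in total.
No other element is forced below c_9 by the given relations, so the count is 6.

6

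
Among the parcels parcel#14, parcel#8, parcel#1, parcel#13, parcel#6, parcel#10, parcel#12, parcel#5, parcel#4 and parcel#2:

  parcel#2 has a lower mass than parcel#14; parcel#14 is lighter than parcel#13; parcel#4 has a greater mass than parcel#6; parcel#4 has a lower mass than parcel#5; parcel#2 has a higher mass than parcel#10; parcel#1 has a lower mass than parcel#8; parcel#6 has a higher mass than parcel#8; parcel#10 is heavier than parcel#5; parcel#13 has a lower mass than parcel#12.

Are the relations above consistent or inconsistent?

Every relation is compatible with parcel#1 < parcel#8 < parcel#6 < parcel#4 < parcel#5 < parcel#10 < parcel#2 < parcel#14 < parcel#13 < parcel#12; the set is consistent.

consistent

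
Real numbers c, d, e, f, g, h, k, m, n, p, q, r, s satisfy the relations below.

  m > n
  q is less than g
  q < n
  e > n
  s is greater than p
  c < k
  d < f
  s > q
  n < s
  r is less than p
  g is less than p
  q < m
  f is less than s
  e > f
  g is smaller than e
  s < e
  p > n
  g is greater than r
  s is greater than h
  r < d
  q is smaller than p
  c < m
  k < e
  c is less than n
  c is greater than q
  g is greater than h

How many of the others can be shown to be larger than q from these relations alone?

Directly above q: g, c, n, p, m, s.
One step further: k, e (8 so far).
Nothing else is reachable above q; 8 in all.

8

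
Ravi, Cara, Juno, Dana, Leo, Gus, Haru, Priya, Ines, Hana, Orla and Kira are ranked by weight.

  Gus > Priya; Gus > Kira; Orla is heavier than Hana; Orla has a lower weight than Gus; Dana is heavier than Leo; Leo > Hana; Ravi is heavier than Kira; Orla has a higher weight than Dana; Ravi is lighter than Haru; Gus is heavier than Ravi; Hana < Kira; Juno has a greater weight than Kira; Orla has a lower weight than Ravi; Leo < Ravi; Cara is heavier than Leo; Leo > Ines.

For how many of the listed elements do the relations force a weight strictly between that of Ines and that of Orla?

2

Chaining upward from Ines reaches: Leo, Dana, Cara, Ravi, Gus, Haru.
Chaining downward from Orla reaches: Hana, Leo, Dana.
Strictly between Ines and Orla are those in both lists: Leo, Dana — 2 elements.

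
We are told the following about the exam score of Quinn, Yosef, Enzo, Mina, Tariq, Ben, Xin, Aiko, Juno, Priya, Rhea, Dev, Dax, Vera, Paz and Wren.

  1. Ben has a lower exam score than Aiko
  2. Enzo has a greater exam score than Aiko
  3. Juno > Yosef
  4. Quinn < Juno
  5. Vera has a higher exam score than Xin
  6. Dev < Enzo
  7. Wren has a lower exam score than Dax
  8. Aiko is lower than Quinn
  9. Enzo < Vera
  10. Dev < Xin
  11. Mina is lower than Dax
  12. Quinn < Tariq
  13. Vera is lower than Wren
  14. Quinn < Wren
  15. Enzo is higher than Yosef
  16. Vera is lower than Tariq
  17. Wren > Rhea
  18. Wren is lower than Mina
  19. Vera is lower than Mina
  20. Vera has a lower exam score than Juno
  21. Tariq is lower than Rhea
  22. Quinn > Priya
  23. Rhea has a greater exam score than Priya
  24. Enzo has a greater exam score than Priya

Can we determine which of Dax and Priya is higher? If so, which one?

Link the given pairs in sequence: Priya < Enzo; Enzo < Vera; Vera < Tariq; Tariq < Rhea; Rhea < Wren; Wren < Mina; Mina < Dax.
Together: Priya < Enzo < Vera < Tariq < Rhea < Wren < Mina < Dax.
So Dax is higher.

Dax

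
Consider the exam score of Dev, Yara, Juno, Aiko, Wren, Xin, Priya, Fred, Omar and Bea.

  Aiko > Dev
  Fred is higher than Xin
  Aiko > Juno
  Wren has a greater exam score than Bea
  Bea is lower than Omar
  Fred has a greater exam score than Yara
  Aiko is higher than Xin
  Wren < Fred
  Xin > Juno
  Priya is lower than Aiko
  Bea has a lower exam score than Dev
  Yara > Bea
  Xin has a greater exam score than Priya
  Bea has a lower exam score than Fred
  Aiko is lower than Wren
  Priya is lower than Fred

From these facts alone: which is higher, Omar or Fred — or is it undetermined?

Following every chain through Omar: below Omar we get Bea.
Fred is not reached, and no chain runs the other way from Fred to Omar.
So the given relations leave the order of Omar and Fred undetermined.

undetermined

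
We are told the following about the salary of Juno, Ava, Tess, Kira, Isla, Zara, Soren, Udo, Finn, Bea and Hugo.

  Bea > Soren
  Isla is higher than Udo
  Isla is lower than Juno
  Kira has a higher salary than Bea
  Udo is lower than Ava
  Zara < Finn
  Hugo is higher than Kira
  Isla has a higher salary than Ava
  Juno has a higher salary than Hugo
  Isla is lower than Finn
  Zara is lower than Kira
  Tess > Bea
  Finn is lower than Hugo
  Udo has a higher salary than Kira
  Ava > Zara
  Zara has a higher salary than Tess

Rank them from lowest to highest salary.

Each adjacent pair is fixed by a given relation: Soren < Bea; Bea < Tess; Tess < Zara; Zara < Kira; Kira < Udo; Udo < Ava; Ava < Isla; Isla < Finn; Finn < Hugo; Hugo < Juno. Chaining them end to end gives the full order.

Soren < Bea < Tess < Zara < Kira < Udo < Ava < Isla < Finn < Hugo < Juno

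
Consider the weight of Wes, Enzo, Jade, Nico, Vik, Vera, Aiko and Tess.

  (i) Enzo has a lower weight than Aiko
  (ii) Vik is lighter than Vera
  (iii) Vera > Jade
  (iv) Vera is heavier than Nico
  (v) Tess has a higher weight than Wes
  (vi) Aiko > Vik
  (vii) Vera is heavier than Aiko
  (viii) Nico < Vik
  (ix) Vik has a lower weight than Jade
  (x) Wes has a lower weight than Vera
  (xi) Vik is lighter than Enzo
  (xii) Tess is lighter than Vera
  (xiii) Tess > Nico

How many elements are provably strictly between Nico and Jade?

1

The relations place Nico below Jade. An element lies strictly between them when it is forced above Nico and also forced below Jade.
Above Nico: {Tess, Vik, Enzo, Aiko, Vera}. Below Jade: {Vik}.
Intersection: {Vik} — 1.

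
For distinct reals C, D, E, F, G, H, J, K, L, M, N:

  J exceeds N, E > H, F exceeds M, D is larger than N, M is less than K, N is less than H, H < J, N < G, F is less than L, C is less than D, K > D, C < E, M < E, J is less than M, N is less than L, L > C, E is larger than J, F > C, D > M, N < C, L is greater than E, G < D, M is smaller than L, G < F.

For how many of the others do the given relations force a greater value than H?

From H the given relations immediately reach J, E.
From those, M, L — 4 in total.
From those, F, D, K — 7 in total.
Nothing else is reachable above H; 7 in all.

7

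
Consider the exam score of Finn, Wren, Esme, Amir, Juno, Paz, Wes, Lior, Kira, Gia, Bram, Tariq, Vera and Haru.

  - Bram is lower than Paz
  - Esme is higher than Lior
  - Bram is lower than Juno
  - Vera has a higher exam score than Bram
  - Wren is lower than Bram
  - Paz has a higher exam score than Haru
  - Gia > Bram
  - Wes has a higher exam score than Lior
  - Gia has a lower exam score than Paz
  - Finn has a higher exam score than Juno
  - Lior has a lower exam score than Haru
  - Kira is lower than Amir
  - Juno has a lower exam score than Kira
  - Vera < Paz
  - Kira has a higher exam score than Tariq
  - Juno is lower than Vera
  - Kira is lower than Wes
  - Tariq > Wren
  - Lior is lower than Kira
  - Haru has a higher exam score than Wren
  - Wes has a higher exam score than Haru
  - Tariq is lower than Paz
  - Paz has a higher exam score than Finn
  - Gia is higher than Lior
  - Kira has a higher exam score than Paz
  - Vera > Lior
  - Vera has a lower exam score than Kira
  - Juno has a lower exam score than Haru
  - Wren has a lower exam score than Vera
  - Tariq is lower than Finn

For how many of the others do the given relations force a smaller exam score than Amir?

From Amir the given relations immediately reach Kira.
From those, Lior, Tariq, Juno, Vera, Paz — 6 in total.
From those, Wren, Bram, Finn, Gia, Haru — 11 in total.
No other element is forced below Amir by the given relations, so the count is 11.

11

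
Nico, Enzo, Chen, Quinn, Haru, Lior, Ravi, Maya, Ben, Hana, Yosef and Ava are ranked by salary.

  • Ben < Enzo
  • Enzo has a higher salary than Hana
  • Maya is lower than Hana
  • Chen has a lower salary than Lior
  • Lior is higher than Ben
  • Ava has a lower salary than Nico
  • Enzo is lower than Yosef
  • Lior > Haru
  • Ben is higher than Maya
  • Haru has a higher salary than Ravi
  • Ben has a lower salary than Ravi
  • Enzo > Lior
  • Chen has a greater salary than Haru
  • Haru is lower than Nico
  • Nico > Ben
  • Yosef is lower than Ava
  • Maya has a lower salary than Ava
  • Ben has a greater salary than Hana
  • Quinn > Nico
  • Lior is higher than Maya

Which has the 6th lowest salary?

Chaining the given pairs: Maya < Hana < Ben < Ravi < Haru < Chen < Lior < Enzo < Yosef < Ava < Nico < Quinn.
Counting 6 from the smallest end gives Chen.

Chen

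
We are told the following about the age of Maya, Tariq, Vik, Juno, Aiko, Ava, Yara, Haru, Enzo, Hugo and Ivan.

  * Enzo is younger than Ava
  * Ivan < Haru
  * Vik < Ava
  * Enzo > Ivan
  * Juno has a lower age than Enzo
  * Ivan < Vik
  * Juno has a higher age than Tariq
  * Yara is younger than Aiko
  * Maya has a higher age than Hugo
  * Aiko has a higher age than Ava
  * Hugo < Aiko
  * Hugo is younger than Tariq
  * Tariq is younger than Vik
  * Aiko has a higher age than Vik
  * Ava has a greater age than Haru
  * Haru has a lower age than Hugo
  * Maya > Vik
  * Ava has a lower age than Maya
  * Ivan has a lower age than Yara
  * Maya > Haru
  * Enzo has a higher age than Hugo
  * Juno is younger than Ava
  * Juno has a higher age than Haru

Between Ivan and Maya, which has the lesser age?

Chaining the given relations: Ivan < Haru < Hugo < Tariq < Juno < Enzo < Ava < Maya.
So Ivan < Maya; Ivan is the younger of the two.

Ivan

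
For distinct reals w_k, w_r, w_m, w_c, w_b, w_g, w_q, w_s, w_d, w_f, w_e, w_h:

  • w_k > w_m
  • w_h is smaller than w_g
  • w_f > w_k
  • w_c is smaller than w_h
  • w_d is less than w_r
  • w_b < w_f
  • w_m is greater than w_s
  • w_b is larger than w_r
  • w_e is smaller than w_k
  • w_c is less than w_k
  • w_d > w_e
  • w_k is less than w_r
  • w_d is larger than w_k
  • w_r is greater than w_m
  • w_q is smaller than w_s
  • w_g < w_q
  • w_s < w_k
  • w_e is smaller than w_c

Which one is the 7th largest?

w_s

Chaining the given pairs: w_e < w_c < w_h < w_g < w_q < w_s < w_m < w_k < w_d < w_r < w_b < w_f.
The 7th largest is w_s.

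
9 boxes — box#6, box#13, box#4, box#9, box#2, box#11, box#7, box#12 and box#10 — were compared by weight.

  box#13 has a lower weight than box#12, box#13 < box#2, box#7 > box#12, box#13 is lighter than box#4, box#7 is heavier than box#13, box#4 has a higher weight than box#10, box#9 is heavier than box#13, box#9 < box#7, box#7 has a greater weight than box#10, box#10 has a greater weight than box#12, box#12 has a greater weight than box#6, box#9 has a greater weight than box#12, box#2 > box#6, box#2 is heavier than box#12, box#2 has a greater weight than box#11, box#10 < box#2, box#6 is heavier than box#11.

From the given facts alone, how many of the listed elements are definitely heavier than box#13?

6

From box#13 the given relations immediately reach box#12, box#2, box#4, box#9, box#7.
From those, box#10 — 6 in total.
No other element is forced above box#13 by the given relations, so the count is 6.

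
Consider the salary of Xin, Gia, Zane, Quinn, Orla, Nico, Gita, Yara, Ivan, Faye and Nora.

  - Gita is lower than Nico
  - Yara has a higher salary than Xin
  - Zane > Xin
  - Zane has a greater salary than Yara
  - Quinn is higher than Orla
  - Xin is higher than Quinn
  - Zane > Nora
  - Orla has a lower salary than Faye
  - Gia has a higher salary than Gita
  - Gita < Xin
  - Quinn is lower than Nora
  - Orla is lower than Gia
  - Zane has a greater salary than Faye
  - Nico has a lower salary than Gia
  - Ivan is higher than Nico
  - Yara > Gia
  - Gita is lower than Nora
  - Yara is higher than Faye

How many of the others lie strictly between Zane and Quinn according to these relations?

3

Chaining upward from Quinn reaches: Xin, Nora, Yara.
Chaining downward from Zane reaches: Orla, Faye, Gita, Xin, Nora, Nico, Gia, Yara.
Strictly between Quinn and Zane are those in both lists: Xin, Nora, Yara — 3 elements.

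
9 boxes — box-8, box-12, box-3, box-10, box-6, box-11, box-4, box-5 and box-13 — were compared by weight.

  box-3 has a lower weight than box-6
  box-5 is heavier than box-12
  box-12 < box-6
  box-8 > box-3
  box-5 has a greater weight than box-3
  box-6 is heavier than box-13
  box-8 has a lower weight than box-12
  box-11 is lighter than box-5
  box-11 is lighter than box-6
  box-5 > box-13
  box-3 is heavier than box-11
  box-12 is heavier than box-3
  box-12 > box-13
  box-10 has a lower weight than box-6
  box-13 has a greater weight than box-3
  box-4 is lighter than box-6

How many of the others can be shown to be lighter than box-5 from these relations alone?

5

The elements the relations force below box-5 are box-11, box-3, box-8, box-13, box-12 — no chain reaches any other.
That is 5.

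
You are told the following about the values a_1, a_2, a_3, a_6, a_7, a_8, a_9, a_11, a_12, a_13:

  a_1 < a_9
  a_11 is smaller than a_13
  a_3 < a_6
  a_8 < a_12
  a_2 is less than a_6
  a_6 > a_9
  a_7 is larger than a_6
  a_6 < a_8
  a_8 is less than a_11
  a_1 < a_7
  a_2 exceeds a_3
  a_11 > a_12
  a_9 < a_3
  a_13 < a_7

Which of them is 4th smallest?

a_2

The consecutive relations fix a unique order: a_1 < a_9 < a_3 < a_2 < a_6 < a_8 < a_12 < a_11 < a_13 < a_7.
The 4th smallest is a_2.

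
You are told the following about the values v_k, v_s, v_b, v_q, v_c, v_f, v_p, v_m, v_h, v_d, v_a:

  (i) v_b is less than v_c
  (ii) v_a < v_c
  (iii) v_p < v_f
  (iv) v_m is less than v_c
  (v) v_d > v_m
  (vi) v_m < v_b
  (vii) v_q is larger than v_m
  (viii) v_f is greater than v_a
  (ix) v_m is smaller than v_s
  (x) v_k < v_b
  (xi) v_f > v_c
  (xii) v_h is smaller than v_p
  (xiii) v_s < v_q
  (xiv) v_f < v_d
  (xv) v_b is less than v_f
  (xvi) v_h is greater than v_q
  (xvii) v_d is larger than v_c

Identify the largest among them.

Chaining downward from v_d: directly below it, v_m, v_c, v_f; then v_b, v_a, v_p; then v_k, v_h; then v_q; then v_s.
That covers every other element, and nothing is given above v_d, so v_d is the largest.

v_d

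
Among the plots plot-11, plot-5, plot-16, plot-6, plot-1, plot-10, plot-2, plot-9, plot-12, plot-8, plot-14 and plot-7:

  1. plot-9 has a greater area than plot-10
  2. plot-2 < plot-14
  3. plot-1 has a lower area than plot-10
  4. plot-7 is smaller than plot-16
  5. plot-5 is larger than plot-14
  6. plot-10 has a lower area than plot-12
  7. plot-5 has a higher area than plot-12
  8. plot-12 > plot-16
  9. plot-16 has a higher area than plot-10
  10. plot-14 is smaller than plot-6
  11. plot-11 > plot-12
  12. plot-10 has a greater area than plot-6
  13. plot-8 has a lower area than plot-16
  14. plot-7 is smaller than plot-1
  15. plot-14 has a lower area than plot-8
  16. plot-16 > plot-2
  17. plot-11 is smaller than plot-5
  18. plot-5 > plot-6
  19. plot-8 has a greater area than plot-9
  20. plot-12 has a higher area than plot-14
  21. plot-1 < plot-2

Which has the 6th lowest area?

plot-10

Chaining the given pairs: plot-7 < plot-1 < plot-2 < plot-14 < plot-6 < plot-10 < plot-9 < plot-8 < plot-16 < plot-12 < plot-11 < plot-5.
The 6th smallest is plot-10.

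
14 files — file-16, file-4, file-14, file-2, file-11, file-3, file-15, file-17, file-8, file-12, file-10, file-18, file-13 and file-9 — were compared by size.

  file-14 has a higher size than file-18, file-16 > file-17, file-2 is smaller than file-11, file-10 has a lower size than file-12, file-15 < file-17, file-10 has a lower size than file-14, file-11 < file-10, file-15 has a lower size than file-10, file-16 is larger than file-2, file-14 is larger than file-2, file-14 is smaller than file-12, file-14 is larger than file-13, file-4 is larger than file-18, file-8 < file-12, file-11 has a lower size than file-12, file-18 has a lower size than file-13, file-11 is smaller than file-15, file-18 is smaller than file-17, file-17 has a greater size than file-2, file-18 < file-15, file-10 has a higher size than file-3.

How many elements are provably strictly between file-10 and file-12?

The relations place file-10 below file-12. An element lies strictly between them when it is forced above file-10 and also forced below file-12.
Above file-10: {file-14}. Below file-12: {file-3, file-2, file-18, file-13, file-11, file-15, file-8, file-14}.
Intersection: {file-14} — 1.

1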